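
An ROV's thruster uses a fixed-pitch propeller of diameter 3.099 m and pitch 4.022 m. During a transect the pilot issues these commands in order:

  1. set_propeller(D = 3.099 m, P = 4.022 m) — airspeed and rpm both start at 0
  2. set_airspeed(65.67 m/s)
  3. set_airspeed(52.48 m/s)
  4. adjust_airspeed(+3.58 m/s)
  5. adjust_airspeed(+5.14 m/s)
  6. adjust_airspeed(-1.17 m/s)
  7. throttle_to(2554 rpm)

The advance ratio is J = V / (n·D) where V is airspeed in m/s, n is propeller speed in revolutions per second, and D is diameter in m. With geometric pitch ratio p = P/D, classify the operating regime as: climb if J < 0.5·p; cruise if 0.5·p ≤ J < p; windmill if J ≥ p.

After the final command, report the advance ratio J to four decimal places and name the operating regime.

set_propeller: D = 3.099 m, P = 4.022 m (p = P/D = 1.297838); state ← (V=0, rpm=0)
set_airspeed(65.67): V ← 65.67 m/s
set_airspeed(52.48): V ← 52.48 m/s
adjust_airspeed(+3.58): V ← 52.48 +3.58 = 56.06 m/s
adjust_airspeed(+5.14): V ← 56.06 +5.14 = 61.2 m/s
adjust_airspeed(-1.17): V ← 61.2 -1.17 = 60.03 m/s
throttle_to(2554): rpm ← 2554
final state: V = 60.03 m/s, rpm = 2554 → n = rpm/60 = 42.566667 rev/s
J = V / (n·D) = 60.03 / (42.566667 × 3.099) = 0.455069
regime bands: climb J<0.6489 | cruise [0.6489, 1.2978) | windmill J≥1.2978
J = 0.4551 → climb

J = 0.4551, regime = climb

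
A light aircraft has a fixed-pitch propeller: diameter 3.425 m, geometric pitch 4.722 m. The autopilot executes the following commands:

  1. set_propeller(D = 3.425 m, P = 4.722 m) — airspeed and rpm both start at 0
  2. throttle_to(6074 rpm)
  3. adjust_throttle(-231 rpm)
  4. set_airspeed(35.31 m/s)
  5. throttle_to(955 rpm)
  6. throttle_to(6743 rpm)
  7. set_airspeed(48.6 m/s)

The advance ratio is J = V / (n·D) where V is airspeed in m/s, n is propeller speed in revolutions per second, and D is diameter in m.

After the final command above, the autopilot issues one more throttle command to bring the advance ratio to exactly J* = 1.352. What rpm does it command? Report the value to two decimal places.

rpm = 629.72

set_propeller: D = 3.425 m, P = 4.722 m (p = P/D = 1.378686); state ← (V=0, rpm=0)
throttle_to(6074): rpm ← 6074
adjust_throttle(-231): rpm ← 6074 -231 = 5843
set_airspeed(35.31): V ← 35.31 m/s
throttle_to(955): rpm ← 955
throttle_to(6743): rpm ← 6743
set_airspeed(48.6): V ← 48.6 m/s
final state: V = 48.6 m/s, rpm = 6743 → n = rpm/60 = 112.383333 rev/s
target J* = 1.352; solve J* = V/(n·D) for n: n = V/(J*·D) = 48.6/(1.352 × 3.425) = 10.495400 rev/s
rpm = 60·n = 629.724010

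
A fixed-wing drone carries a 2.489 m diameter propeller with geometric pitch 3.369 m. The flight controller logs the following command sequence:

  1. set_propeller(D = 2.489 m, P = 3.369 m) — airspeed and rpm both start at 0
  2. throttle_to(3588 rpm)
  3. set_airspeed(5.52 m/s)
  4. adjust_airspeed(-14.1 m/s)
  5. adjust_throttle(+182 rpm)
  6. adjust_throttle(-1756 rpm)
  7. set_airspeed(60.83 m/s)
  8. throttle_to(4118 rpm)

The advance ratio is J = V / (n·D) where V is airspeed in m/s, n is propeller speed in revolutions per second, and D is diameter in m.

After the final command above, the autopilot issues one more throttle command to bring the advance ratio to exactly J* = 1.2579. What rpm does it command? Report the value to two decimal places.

rpm = 1165.73

set_propeller: D = 2.489 m, P = 3.369 m (p = P/D = 1.353556); state ← (V=0, rpm=0)
throttle_to(3588): rpm ← 3588
set_airspeed(5.52): V ← 5.52 m/s
adjust_airspeed(-14.1): V ← 5.52 -14.1 = -8.58 m/s
adjust_throttle(+182): rpm ← 3588 +182 = 3770
adjust_throttle(-1756): rpm ← 3770 -1756 = 2014
set_airspeed(60.83): V ← 60.83 m/s
throttle_to(4118): rpm ← 4118
final state: V = 60.83 m/s, rpm = 4118 → n = rpm/60 = 68.633333 rev/s
target J* = 1.2579; solve J* = V/(n·D) for n: n = V/(J*·D) = 60.83/(1.2579 × 2.489) = 19.428837 rev/s
rpm = 60·n = 1165.730215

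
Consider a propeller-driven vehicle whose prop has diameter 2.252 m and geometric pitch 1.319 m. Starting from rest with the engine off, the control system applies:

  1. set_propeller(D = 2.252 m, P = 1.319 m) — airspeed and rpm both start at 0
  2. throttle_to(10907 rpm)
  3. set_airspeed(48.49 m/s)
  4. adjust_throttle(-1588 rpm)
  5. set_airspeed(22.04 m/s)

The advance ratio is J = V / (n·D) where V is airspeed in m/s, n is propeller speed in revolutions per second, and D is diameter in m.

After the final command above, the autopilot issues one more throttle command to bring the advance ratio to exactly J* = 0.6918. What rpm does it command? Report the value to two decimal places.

set_propeller: D = 2.252 m, P = 1.319 m (p = P/D = 0.585702); state ← (V=0, rpm=0)
throttle_to(10907): rpm ← 10907
set_airspeed(48.49): V ← 48.49 m/s
adjust_throttle(-1588): rpm ← 10907 -1588 = 9319
set_airspeed(22.04): V ← 22.04 m/s
final state: V = 22.04 m/s, rpm = 9319 → n = rpm/60 = 155.316667 rev/s
target J* = 0.6918; solve J* = V/(n·D) for n: n = V/(J*·D) = 22.04/(0.6918 × 2.252) = 14.146944 rev/s
rpm = 60·n = 848.816663

rpm = 848.82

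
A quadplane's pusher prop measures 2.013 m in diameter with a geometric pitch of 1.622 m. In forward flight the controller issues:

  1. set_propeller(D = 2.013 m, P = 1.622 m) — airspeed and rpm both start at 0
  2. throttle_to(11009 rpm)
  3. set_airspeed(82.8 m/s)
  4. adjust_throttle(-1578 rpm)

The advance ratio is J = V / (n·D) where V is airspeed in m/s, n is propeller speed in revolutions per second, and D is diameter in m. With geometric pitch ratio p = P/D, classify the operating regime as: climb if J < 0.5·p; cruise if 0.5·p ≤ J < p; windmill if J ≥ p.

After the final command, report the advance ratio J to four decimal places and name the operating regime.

set_propeller: D = 2.013 m, P = 1.622 m (p = P/D = 0.805763); state ← (V=0, rpm=0)
throttle_to(11009): rpm ← 11009
set_airspeed(82.8): V ← 82.8 m/s
adjust_throttle(-1578): rpm ← 11009 -1578 = 9431
final state: V = 82.8 m/s, rpm = 9431 → n = rpm/60 = 157.183333 rev/s
J = V / (n·D) = 82.8 / (157.183333 × 2.013) = 0.261686
regime bands: climb J<0.4029 | cruise [0.4029, 0.8058) | windmill J≥0.8058
J = 0.2617 → climb

J = 0.2617, regime = climb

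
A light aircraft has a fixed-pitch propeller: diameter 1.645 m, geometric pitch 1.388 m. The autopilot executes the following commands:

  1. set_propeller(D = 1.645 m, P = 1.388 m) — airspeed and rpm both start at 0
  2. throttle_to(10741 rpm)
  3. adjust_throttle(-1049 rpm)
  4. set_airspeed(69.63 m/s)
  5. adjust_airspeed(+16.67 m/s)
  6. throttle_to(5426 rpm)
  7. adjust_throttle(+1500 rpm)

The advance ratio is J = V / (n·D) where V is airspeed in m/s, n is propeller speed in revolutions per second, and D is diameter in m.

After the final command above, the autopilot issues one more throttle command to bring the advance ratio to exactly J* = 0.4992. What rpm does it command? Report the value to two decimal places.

rpm = 6305.53

set_propeller: D = 1.645 m, P = 1.388 m (p = P/D = 0.843769); state ← (V=0, rpm=0)
throttle_to(10741): rpm ← 10741
adjust_throttle(-1049): rpm ← 10741 -1049 = 9692
set_airspeed(69.63): V ← 69.63 m/s
adjust_airspeed(+16.67): V ← 69.63 +16.67 = 86.3 m/s
throttle_to(5426): rpm ← 5426
adjust_throttle(+1500): rpm ← 5426 +1500 = 6926
final state: V = 86.3 m/s, rpm = 6926 → n = rpm/60 = 115.433333 rev/s
target J* = 0.4992; solve J* = V/(n·D) for n: n = V/(J*·D) = 86.3/(0.4992 × 1.645) = 105.092160 rev/s
rpm = 60·n = 6305.529577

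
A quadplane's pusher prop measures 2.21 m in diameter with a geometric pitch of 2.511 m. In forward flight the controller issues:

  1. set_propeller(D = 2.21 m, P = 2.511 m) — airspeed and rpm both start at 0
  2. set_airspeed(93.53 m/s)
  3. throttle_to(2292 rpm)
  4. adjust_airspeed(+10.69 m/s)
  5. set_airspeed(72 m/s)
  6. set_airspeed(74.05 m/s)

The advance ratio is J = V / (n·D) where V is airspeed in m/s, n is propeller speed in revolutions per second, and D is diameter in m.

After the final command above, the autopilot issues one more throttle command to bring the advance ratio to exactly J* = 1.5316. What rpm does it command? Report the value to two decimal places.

set_propeller: D = 2.21 m, P = 2.511 m (p = P/D = 1.136199); state ← (V=0, rpm=0)
set_airspeed(93.53): V ← 93.53 m/s
throttle_to(2292): rpm ← 2292
adjust_airspeed(+10.69): V ← 93.53 +10.69 = 104.22 m/s
set_airspeed(72): V ← 72 m/s
set_airspeed(74.05): V ← 74.05 m/s
final state: V = 74.05 m/s, rpm = 2292 → n = rpm/60 = 38.200000 rev/s
target J* = 1.5316; solve J* = V/(n·D) for n: n = V/(J*·D) = 74.05/(1.5316 × 2.21) = 21.876983 rev/s
rpm = 60·n = 1312.618987

rpm = 1312.62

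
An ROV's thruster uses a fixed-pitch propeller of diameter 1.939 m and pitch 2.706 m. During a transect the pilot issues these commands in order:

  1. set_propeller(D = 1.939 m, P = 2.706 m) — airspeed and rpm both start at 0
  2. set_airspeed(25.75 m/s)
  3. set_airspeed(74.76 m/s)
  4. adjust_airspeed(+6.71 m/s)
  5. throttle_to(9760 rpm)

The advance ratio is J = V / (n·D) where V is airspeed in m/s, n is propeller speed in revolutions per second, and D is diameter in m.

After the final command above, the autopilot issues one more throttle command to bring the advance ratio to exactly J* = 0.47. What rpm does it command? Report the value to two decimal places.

set_propeller: D = 1.939 m, P = 2.706 m (p = P/D = 1.395565); state ← (V=0, rpm=0)
set_airspeed(25.75): V ← 25.75 m/s
set_airspeed(74.76): V ← 74.76 m/s
adjust_airspeed(+6.71): V ← 74.76 +6.71 = 81.47 m/s
throttle_to(9760): rpm ← 9760
final state: V = 81.47 m/s, rpm = 9760 → n = rpm/60 = 162.666667 rev/s
target J* = 0.47; solve J* = V/(n·D) for n: n = V/(J*·D) = 81.47/(0.47 × 1.939) = 89.396816 rev/s
rpm = 60·n = 5363.808939

rpm = 5363.81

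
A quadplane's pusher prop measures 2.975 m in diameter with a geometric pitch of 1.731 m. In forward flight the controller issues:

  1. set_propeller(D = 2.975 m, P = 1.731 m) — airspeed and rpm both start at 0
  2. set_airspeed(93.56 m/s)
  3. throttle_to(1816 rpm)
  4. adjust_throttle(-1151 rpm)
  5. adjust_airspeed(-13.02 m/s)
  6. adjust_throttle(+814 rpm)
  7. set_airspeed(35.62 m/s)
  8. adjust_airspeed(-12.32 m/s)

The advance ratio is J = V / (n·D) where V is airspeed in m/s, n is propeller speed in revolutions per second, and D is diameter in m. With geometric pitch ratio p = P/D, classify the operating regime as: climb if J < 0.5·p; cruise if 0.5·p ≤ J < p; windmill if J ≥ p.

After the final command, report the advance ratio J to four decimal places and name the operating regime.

set_propeller: D = 2.975 m, P = 1.731 m (p = P/D = 0.581849); state ← (V=0, rpm=0)
set_airspeed(93.56): V ← 93.56 m/s
throttle_to(1816): rpm ← 1816
adjust_throttle(-1151): rpm ← 1816 -1151 = 665
adjust_airspeed(-13.02): V ← 93.56 -13.02 = 80.54 m/s
adjust_throttle(+814): rpm ← 665 +814 = 1479
set_airspeed(35.62): V ← 35.62 m/s
adjust_airspeed(-12.32): V ← 35.62 -12.32 = 23.3 m/s
final state: V = 23.3 m/s, rpm = 1479 → n = rpm/60 = 24.650000 rev/s
J = V / (n·D) = 23.3 / (24.650000 × 2.975) = 0.317725
regime bands: climb J<0.2909 | cruise [0.2909, 0.5818) | windmill J≥0.5818
J = 0.3177 → cruise

J = 0.3177, regime = cruise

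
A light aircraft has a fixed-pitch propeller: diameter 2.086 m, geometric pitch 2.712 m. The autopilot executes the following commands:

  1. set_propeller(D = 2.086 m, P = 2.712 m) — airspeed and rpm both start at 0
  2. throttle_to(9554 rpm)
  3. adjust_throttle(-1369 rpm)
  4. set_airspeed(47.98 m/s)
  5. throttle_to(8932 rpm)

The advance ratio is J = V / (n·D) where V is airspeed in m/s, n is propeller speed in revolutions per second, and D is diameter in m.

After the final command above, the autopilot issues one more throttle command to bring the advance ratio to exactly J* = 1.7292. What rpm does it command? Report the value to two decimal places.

rpm = 798.09

set_propeller: D = 2.086 m, P = 2.712 m (p = P/D = 1.300096); state ← (V=0, rpm=0)
throttle_to(9554): rpm ← 9554
adjust_throttle(-1369): rpm ← 9554 -1369 = 8185
set_airspeed(47.98): V ← 47.98 m/s
throttle_to(8932): rpm ← 8932
final state: V = 47.98 m/s, rpm = 8932 → n = rpm/60 = 148.866667 rev/s
target J* = 1.7292; solve J* = V/(n·D) for n: n = V/(J*·D) = 47.98/(1.7292 × 2.086) = 13.301503 rev/s
rpm = 60·n = 798.090173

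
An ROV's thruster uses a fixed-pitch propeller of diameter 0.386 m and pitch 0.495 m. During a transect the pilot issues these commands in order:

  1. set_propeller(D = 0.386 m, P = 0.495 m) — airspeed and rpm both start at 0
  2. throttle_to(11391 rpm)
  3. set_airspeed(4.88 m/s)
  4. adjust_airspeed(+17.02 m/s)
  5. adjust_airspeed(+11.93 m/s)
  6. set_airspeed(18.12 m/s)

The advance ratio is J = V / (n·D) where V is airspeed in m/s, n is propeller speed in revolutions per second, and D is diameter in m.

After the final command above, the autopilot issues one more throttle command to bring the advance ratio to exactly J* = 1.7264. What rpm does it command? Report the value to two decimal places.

set_propeller: D = 0.386 m, P = 0.495 m (p = P/D = 1.282383); state ← (V=0, rpm=0)
throttle_to(11391): rpm ← 11391
set_airspeed(4.88): V ← 4.88 m/s
adjust_airspeed(+17.02): V ← 4.88 +17.02 = 21.9 m/s
adjust_airspeed(+11.93): V ← 21.9 +11.93 = 33.83 m/s
set_airspeed(18.12): V ← 18.12 m/s
final state: V = 18.12 m/s, rpm = 11391 → n = rpm/60 = 189.850000 rev/s
target J* = 1.7264; solve J* = V/(n·D) for n: n = V/(J*·D) = 18.12/(1.7264 × 0.386) = 27.191268 rev/s
rpm = 60·n = 1631.476084

rpm = 1631.48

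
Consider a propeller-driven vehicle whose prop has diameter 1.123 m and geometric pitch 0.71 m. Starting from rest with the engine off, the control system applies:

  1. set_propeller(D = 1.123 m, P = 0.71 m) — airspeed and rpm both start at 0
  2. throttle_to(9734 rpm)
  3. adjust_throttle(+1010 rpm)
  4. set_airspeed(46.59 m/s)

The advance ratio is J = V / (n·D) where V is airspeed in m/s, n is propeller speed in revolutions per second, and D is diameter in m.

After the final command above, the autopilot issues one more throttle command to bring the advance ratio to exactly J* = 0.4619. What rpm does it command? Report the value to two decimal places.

rpm = 5389.10

set_propeller: D = 1.123 m, P = 0.71 m (p = P/D = 0.632235); state ← (V=0, rpm=0)
throttle_to(9734): rpm ← 9734
adjust_throttle(+1010): rpm ← 9734 +1010 = 10744
set_airspeed(46.59): V ← 46.59 m/s
final state: V = 46.59 m/s, rpm = 10744 → n = rpm/60 = 179.066667 rev/s
target J* = 0.4619; solve J* = V/(n·D) for n: n = V/(J*·D) = 46.59/(0.4619 × 1.123) = 89.818333 rev/s
rpm = 60·n = 5389.099999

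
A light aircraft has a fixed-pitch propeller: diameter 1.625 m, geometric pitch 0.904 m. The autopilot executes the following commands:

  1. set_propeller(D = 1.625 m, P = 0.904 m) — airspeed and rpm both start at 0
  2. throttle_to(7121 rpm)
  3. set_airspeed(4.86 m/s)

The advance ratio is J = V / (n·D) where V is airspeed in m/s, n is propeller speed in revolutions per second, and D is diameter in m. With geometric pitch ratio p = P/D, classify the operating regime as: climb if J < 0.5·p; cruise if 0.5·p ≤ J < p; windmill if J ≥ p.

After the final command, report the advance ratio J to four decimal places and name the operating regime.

set_propeller: D = 1.625 m, P = 0.904 m (p = P/D = 0.556308); state ← (V=0, rpm=0)
throttle_to(7121): rpm ← 7121
set_airspeed(4.86): V ← 4.86 m/s
final state: V = 4.86 m/s, rpm = 7121 → n = rpm/60 = 118.683333 rev/s
J = V / (n·D) = 4.86 / (118.683333 × 1.625) = 0.025200
regime bands: climb J<0.2782 | cruise [0.2782, 0.5563) | windmill J≥0.5563
J = 0.0252 → climb

J = 0.0252, regime = climb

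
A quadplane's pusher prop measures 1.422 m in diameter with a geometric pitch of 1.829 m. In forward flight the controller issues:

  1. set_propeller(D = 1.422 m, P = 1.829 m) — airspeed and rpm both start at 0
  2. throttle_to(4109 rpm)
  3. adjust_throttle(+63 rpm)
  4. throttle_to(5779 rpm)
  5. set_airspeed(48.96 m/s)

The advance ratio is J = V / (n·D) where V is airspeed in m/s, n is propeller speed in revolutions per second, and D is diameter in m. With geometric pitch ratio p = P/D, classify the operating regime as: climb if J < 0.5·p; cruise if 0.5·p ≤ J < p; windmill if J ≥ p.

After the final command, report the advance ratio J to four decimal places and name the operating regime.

set_propeller: D = 1.422 m, P = 1.829 m (p = P/D = 1.286217); state ← (V=0, rpm=0)
throttle_to(4109): rpm ← 4109
adjust_throttle(+63): rpm ← 4109 +63 = 4172
throttle_to(5779): rpm ← 5779
set_airspeed(48.96): V ← 48.96 m/s
final state: V = 48.96 m/s, rpm = 5779 → n = rpm/60 = 96.316667 rev/s
J = V / (n·D) = 48.96 / (96.316667 × 1.422) = 0.357471
regime bands: climb J<0.6431 | cruise [0.6431, 1.2862) | windmill J≥1.2862
J = 0.3575 → climb

J = 0.3575, regime = climb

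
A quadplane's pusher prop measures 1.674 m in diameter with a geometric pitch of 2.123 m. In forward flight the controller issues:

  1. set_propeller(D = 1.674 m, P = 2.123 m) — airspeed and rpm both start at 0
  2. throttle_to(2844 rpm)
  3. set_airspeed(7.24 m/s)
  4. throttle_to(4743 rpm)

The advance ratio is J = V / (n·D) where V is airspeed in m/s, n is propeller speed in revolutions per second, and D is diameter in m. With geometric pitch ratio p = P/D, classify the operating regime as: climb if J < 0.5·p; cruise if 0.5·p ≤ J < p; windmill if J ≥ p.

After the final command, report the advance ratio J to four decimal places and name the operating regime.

set_propeller: D = 1.674 m, P = 2.123 m (p = P/D = 1.268220); state ← (V=0, rpm=0)
throttle_to(2844): rpm ← 2844
set_airspeed(7.24): V ← 7.24 m/s
throttle_to(4743): rpm ← 4743
final state: V = 7.24 m/s, rpm = 4743 → n = rpm/60 = 79.050000 rev/s
J = V / (n·D) = 7.24 / (79.050000 × 1.674) = 0.054712
regime bands: climb J<0.6341 | cruise [0.6341, 1.2682) | windmill J≥1.2682
J = 0.0547 → climb

J = 0.0547, regime = climb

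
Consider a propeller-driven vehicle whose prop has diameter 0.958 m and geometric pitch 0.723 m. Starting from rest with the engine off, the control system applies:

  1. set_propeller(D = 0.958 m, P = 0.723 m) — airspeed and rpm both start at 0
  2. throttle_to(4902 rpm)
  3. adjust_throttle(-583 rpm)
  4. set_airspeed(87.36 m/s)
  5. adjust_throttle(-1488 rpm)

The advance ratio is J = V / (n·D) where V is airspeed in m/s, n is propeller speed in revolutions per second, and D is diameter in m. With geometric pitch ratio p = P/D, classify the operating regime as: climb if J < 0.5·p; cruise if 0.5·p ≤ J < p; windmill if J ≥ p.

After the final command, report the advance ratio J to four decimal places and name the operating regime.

set_propeller: D = 0.958 m, P = 0.723 m (p = P/D = 0.754697); state ← (V=0, rpm=0)
throttle_to(4902): rpm ← 4902
adjust_throttle(-583): rpm ← 4902 -583 = 4319
set_airspeed(87.36): V ← 87.36 m/s
adjust_throttle(-1488): rpm ← 4319 -1488 = 2831
final state: V = 87.36 m/s, rpm = 2831 → n = rpm/60 = 47.183333 rev/s
J = V / (n·D) = 87.36 / (47.183333 × 0.958) = 1.932674
regime bands: climb J<0.3773 | cruise [0.3773, 0.7547) | windmill J≥0.7547
J = 1.9327 → windmill

J = 1.9327, regime = windmill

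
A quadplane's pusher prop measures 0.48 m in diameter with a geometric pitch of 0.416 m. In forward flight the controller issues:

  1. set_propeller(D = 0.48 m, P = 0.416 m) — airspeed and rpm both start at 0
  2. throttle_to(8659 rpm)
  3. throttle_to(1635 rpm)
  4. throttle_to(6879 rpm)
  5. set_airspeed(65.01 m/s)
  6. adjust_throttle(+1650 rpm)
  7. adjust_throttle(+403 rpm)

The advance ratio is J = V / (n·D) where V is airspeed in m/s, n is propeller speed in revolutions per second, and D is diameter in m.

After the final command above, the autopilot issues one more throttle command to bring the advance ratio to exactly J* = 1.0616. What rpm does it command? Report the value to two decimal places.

rpm = 7654.72

set_propeller: D = 0.48 m, P = 0.416 m (p = P/D = 0.866667); state ← (V=0, rpm=0)
throttle_to(8659): rpm ← 8659
throttle_to(1635): rpm ← 1635
throttle_to(6879): rpm ← 6879
set_airspeed(65.01): V ← 65.01 m/s
adjust_throttle(+1650): rpm ← 6879 +1650 = 8529
adjust_throttle(+403): rpm ← 8529 +403 = 8932
final state: V = 65.01 m/s, rpm = 8932 → n = rpm/60 = 148.866667 rev/s
target J* = 1.0616; solve J* = V/(n·D) for n: n = V/(J*·D) = 65.01/(1.0616 × 0.48) = 127.578655 rev/s
rpm = 60·n = 7654.719292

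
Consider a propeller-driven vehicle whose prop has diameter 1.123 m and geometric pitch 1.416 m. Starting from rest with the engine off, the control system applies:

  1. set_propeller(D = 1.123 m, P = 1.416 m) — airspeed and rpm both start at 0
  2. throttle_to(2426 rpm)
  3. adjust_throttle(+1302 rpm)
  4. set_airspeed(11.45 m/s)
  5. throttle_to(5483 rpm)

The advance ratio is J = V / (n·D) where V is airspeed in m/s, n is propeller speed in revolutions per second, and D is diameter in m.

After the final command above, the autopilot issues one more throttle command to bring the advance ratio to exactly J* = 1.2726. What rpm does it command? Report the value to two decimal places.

rpm = 480.71

set_propeller: D = 1.123 m, P = 1.416 m (p = P/D = 1.260908); state ← (V=0, rpm=0)
throttle_to(2426): rpm ← 2426
adjust_throttle(+1302): rpm ← 2426 +1302 = 3728
set_airspeed(11.45): V ← 11.45 m/s
throttle_to(5483): rpm ← 5483
final state: V = 11.45 m/s, rpm = 5483 → n = rpm/60 = 91.383333 rev/s
target J* = 1.2726; solve J* = V/(n·D) for n: n = V/(J*·D) = 11.45/(1.2726 × 1.123) = 8.011868 rev/s
rpm = 60·n = 480.712109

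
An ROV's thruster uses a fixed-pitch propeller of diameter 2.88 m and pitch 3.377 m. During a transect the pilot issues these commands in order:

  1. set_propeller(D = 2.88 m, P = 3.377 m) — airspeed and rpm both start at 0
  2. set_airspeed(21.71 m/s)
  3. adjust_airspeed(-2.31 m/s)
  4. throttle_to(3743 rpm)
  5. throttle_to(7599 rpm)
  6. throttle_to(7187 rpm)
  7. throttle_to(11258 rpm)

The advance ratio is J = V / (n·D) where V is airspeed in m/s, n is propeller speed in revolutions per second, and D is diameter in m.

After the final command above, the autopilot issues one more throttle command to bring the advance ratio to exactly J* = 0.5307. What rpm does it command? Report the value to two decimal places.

rpm = 761.57

set_propeller: D = 2.88 m, P = 3.377 m (p = P/D = 1.172569); state ← (V=0, rpm=0)
set_airspeed(21.71): V ← 21.71 m/s
adjust_airspeed(-2.31): V ← 21.71 -2.31 = 19.4 m/s
throttle_to(3743): rpm ← 3743
throttle_to(7599): rpm ← 7599
throttle_to(7187): rpm ← 7187
throttle_to(11258): rpm ← 11258
final state: V = 19.4 m/s, rpm = 11258 → n = rpm/60 = 187.633333 rev/s
target J* = 0.5307; solve J* = V/(n·D) for n: n = V/(J*·D) = 19.4/(0.5307 × 2.88) = 12.692879 rev/s
rpm = 60·n = 761.572766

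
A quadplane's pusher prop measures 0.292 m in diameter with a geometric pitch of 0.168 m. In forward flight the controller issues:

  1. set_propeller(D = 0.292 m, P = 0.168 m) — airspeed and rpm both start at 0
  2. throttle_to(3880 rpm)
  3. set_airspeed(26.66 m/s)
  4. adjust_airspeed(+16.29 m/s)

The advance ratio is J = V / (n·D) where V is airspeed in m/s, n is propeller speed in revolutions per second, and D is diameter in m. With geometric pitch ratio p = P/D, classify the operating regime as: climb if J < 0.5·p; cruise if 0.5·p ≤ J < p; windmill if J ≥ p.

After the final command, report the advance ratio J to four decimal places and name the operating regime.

set_propeller: D = 0.292 m, P = 0.168 m (p = P/D = 0.575342); state ← (V=0, rpm=0)
throttle_to(3880): rpm ← 3880
set_airspeed(26.66): V ← 26.66 m/s
adjust_airspeed(+16.29): V ← 26.66 +16.29 = 42.95 m/s
final state: V = 42.95 m/s, rpm = 3880 → n = rpm/60 = 64.666667 rev/s
J = V / (n·D) = 42.95 / (64.666667 × 0.292) = 2.274573
regime bands: climb J<0.2877 | cruise [0.2877, 0.5753) | windmill J≥0.5753
J = 2.2746 → windmill

J = 2.2746, regime = windmill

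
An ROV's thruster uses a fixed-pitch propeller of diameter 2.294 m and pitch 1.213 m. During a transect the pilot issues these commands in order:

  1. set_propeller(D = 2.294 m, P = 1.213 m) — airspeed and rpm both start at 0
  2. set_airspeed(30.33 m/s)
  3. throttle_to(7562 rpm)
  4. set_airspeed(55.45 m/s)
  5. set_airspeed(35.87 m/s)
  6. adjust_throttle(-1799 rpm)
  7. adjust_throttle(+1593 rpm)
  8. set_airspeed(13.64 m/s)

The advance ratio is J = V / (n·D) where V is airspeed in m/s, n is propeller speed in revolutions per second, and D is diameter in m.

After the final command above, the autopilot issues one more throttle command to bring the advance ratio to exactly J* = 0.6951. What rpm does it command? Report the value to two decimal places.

set_propeller: D = 2.294 m, P = 1.213 m (p = P/D = 0.528771); state ← (V=0, rpm=0)
set_airspeed(30.33): V ← 30.33 m/s
throttle_to(7562): rpm ← 7562
set_airspeed(55.45): V ← 55.45 m/s
set_airspeed(35.87): V ← 35.87 m/s
adjust_throttle(-1799): rpm ← 7562 -1799 = 5763
adjust_throttle(+1593): rpm ← 5763 +1593 = 7356
set_airspeed(13.64): V ← 13.64 m/s
final state: V = 13.64 m/s, rpm = 7356 → n = rpm/60 = 122.600000 rev/s
target J* = 0.6951; solve J* = V/(n·D) for n: n = V/(J*·D) = 13.64/(0.6951 × 2.294) = 8.554087 rev/s
rpm = 60·n = 513.245226

rpm = 513.25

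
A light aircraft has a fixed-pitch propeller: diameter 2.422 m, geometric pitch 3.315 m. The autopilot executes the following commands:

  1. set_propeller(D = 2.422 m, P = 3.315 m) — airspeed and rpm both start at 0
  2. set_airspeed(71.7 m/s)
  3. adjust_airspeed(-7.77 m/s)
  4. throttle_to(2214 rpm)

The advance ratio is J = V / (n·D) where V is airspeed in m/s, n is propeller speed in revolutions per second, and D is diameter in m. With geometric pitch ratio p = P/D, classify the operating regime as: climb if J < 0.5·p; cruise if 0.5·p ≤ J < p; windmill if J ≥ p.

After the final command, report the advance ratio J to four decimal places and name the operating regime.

J = 0.7153, regime = cruise

set_propeller: D = 2.422 m, P = 3.315 m (p = P/D = 1.368704); state ← (V=0, rpm=0)
set_airspeed(71.7): V ← 71.7 m/s
adjust_airspeed(-7.77): V ← 71.7 -7.77 = 63.93 m/s
throttle_to(2214): rpm ← 2214
final state: V = 63.93 m/s, rpm = 2214 → n = rpm/60 = 36.900000 rev/s
J = V / (n·D) = 63.93 / (36.900000 × 2.422) = 0.715326
regime bands: climb J<0.6844 | cruise [0.6844, 1.3687) | windmill J≥1.3687
J = 0.7153 → cruise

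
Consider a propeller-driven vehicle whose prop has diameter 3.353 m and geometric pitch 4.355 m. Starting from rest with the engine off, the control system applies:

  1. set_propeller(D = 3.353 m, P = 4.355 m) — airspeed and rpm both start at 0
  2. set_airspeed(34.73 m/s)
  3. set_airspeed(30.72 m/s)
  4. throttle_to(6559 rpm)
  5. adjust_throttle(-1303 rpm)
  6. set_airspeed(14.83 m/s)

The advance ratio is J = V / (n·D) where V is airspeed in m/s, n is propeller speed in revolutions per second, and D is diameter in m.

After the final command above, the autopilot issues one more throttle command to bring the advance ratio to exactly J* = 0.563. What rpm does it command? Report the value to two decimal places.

set_propeller: D = 3.353 m, P = 4.355 m (p = P/D = 1.298837); state ← (V=0, rpm=0)
set_airspeed(34.73): V ← 34.73 m/s
set_airspeed(30.72): V ← 30.72 m/s
throttle_to(6559): rpm ← 6559
adjust_throttle(-1303): rpm ← 6559 -1303 = 5256
set_airspeed(14.83): V ← 14.83 m/s
final state: V = 14.83 m/s, rpm = 5256 → n = rpm/60 = 87.600000 rev/s
target J* = 0.563; solve J* = V/(n·D) for n: n = V/(J*·D) = 14.83/(0.563 × 3.353) = 7.855959 rev/s
rpm = 60·n = 471.357534

rpm = 471.36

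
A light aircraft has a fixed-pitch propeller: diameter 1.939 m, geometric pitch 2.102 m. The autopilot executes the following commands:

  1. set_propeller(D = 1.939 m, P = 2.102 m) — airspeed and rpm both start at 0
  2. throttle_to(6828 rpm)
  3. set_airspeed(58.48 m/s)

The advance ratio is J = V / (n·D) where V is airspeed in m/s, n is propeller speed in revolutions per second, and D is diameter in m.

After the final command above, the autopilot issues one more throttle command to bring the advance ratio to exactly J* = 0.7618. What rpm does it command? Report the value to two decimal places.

set_propeller: D = 1.939 m, P = 2.102 m (p = P/D = 1.084064); state ← (V=0, rpm=0)
throttle_to(6828): rpm ← 6828
set_airspeed(58.48): V ← 58.48 m/s
final state: V = 58.48 m/s, rpm = 6828 → n = rpm/60 = 113.800000 rev/s
target J* = 0.7618; solve J* = V/(n·D) for n: n = V/(J*·D) = 58.48/(0.7618 × 1.939) = 39.590281 rev/s
rpm = 60·n = 2375.416873

rpm = 2375.42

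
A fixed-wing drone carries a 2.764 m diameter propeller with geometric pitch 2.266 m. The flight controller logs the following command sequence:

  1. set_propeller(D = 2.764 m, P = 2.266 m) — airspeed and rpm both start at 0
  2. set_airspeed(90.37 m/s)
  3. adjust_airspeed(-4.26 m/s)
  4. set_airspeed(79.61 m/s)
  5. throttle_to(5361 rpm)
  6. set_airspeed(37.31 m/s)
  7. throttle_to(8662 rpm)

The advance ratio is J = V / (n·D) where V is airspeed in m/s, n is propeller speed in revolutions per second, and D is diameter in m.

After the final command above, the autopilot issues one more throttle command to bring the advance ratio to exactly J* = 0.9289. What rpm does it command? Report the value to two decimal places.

set_propeller: D = 2.764 m, P = 2.266 m (p = P/D = 0.819826); state ← (V=0, rpm=0)
set_airspeed(90.37): V ← 90.37 m/s
adjust_airspeed(-4.26): V ← 90.37 -4.26 = 86.11 m/s
set_airspeed(79.61): V ← 79.61 m/s
throttle_to(5361): rpm ← 5361
set_airspeed(37.31): V ← 37.31 m/s
throttle_to(8662): rpm ← 8662
final state: V = 37.31 m/s, rpm = 8662 → n = rpm/60 = 144.366667 rev/s
target J* = 0.9289; solve J* = V/(n·D) for n: n = V/(J*·D) = 37.31/(0.9289 × 2.764) = 14.531761 rev/s
rpm = 60·n = 871.905662

rpm = 871.91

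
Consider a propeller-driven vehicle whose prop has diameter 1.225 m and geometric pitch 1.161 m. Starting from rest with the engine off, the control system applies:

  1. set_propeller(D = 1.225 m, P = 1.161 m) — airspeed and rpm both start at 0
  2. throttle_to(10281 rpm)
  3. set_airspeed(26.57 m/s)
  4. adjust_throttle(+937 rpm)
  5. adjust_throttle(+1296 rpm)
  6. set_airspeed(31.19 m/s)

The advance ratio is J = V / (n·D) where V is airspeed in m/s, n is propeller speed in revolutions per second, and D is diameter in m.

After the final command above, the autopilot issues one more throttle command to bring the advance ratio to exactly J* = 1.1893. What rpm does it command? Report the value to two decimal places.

set_propeller: D = 1.225 m, P = 1.161 m (p = P/D = 0.947755); state ← (V=0, rpm=0)
throttle_to(10281): rpm ← 10281
set_airspeed(26.57): V ← 26.57 m/s
adjust_throttle(+937): rpm ← 10281 +937 = 11218
adjust_throttle(+1296): rpm ← 11218 +1296 = 12514
set_airspeed(31.19): V ← 31.19 m/s
final state: V = 31.19 m/s, rpm = 12514 → n = rpm/60 = 208.566667 rev/s
target J* = 1.1893; solve J* = V/(n·D) for n: n = V/(J*·D) = 31.19/(1.1893 × 1.225) = 21.408580 rev/s
rpm = 60·n = 1284.514815

rpm = 1284.51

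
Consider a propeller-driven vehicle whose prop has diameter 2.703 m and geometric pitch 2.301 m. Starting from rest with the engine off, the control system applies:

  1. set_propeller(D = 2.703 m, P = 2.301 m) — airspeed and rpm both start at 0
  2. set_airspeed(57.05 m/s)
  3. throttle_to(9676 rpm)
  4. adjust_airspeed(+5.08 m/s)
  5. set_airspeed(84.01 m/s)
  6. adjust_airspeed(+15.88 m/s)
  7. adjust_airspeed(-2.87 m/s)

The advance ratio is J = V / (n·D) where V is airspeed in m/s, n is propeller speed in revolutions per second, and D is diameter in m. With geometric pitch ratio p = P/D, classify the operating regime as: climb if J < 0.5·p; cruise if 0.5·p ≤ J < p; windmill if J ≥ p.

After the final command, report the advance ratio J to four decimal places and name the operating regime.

J = 0.2226, regime = climb

set_propeller: D = 2.703 m, P = 2.301 m (p = P/D = 0.851276); state ← (V=0, rpm=0)
set_airspeed(57.05): V ← 57.05 m/s
throttle_to(9676): rpm ← 9676
adjust_airspeed(+5.08): V ← 57.05 +5.08 = 62.13 m/s
set_airspeed(84.01): V ← 84.01 m/s
adjust_airspeed(+15.88): V ← 84.01 +15.88 = 99.89 m/s
adjust_airspeed(-2.87): V ← 99.89 -2.87 = 97.02 m/s
final state: V = 97.02 m/s, rpm = 9676 → n = rpm/60 = 161.266667 rev/s
J = V / (n·D) = 97.02 / (161.266667 × 2.703) = 0.222572
regime bands: climb J<0.4256 | cruise [0.4256, 0.8513) | windmill J≥0.8513
J = 0.2226 → climb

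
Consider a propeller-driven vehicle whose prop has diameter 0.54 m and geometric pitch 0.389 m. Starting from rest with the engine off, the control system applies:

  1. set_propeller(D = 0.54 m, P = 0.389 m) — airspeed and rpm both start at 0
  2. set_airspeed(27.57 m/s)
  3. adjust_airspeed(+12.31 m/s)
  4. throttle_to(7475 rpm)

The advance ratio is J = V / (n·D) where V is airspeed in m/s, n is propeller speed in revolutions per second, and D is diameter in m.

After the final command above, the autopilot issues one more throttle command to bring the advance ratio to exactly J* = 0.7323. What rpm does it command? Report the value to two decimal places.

set_propeller: D = 0.54 m, P = 0.389 m (p = P/D = 0.720370); state ← (V=0, rpm=0)
set_airspeed(27.57): V ← 27.57 m/s
adjust_airspeed(+12.31): V ← 27.57 +12.31 = 39.88 m/s
throttle_to(7475): rpm ← 7475
final state: V = 39.88 m/s, rpm = 7475 → n = rpm/60 = 124.583333 rev/s
target J* = 0.7323; solve J* = V/(n·D) for n: n = V/(J*·D) = 39.88/(0.7323 × 0.54) = 100.849176 rev/s
rpm = 60·n = 6050.950582

rpm = 6050.95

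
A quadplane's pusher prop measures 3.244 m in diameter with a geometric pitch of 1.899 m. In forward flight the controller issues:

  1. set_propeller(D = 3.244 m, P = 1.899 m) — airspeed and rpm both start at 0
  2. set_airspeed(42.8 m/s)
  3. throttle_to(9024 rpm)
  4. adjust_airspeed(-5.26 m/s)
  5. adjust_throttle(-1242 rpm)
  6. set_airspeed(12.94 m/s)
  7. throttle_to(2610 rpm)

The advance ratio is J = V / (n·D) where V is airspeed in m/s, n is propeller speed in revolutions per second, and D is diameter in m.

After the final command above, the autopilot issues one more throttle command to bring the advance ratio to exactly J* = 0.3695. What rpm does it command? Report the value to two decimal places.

set_propeller: D = 3.244 m, P = 1.899 m (p = P/D = 0.585388); state ← (V=0, rpm=0)
set_airspeed(42.8): V ← 42.8 m/s
throttle_to(9024): rpm ← 9024
adjust_airspeed(-5.26): V ← 42.8 -5.26 = 37.54 m/s
adjust_throttle(-1242): rpm ← 9024 -1242 = 7782
set_airspeed(12.94): V ← 12.94 m/s
throttle_to(2610): rpm ← 2610
final state: V = 12.94 m/s, rpm = 2610 → n = rpm/60 = 43.500000 rev/s
target J* = 0.3695; solve J* = V/(n·D) for n: n = V/(J*·D) = 12.94/(0.3695 × 3.244) = 10.795406 rev/s
rpm = 60·n = 647.724372

rpm = 647.72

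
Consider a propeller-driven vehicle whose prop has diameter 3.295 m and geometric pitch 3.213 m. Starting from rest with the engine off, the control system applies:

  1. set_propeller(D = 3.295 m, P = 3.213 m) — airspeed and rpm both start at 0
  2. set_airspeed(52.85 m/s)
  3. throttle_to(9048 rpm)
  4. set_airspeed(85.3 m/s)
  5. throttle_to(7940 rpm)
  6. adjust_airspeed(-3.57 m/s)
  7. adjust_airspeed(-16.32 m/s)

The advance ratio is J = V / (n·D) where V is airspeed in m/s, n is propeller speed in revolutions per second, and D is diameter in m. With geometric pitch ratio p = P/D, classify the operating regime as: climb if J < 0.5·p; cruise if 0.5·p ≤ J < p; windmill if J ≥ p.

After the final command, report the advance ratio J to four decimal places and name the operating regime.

set_propeller: D = 3.295 m, P = 3.213 m (p = P/D = 0.975114); state ← (V=0, rpm=0)
set_airspeed(52.85): V ← 52.85 m/s
throttle_to(9048): rpm ← 9048
set_airspeed(85.3): V ← 85.3 m/s
throttle_to(7940): rpm ← 7940
adjust_airspeed(-3.57): V ← 85.3 -3.57 = 81.73 m/s
adjust_airspeed(-16.32): V ← 81.73 -16.32 = 65.41 m/s
final state: V = 65.41 m/s, rpm = 7940 → n = rpm/60 = 132.333333 rev/s
J = V / (n·D) = 65.41 / (132.333333 × 3.295) = 0.150010
regime bands: climb J<0.4876 | cruise [0.4876, 0.9751) | windmill J≥0.9751
J = 0.1500 → climb

J = 0.1500, regime = climb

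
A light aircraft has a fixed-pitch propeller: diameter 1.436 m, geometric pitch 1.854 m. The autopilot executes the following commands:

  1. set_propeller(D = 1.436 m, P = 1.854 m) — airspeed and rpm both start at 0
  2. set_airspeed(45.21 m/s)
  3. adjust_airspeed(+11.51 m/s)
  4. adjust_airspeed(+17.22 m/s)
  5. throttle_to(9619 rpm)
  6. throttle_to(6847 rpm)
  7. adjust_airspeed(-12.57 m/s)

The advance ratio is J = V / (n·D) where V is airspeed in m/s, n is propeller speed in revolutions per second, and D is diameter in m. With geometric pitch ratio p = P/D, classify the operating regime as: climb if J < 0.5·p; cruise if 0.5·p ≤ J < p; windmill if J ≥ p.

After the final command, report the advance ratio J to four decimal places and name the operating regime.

J = 0.3745, regime = climb

set_propeller: D = 1.436 m, P = 1.854 m (p = P/D = 1.291086); state ← (V=0, rpm=0)
set_airspeed(45.21): V ← 45.21 m/s
adjust_airspeed(+11.51): V ← 45.21 +11.51 = 56.72 m/s
adjust_airspeed(+17.22): V ← 56.72 +17.22 = 73.94 m/s
throttle_to(9619): rpm ← 9619
throttle_to(6847): rpm ← 6847
adjust_airspeed(-12.57): V ← 73.94 -12.57 = 61.37 m/s
final state: V = 61.37 m/s, rpm = 6847 → n = rpm/60 = 114.116667 rev/s
J = V / (n·D) = 61.37 / (114.116667 × 1.436) = 0.374501
regime bands: climb J<0.6455 | cruise [0.6455, 1.2911) | windmill J≥1.2911
J = 0.3745 → climb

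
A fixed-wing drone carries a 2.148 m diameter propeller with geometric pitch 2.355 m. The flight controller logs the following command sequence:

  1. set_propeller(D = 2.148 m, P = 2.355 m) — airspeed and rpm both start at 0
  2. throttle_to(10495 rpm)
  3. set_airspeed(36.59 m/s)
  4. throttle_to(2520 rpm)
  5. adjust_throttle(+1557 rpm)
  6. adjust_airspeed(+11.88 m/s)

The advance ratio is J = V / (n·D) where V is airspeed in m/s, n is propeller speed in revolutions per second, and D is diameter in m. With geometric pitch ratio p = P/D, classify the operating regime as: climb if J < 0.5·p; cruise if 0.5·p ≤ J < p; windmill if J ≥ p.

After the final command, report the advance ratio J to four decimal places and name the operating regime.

set_propeller: D = 2.148 m, P = 2.355 m (p = P/D = 1.096369); state ← (V=0, rpm=0)
throttle_to(10495): rpm ← 10495
set_airspeed(36.59): V ← 36.59 m/s
throttle_to(2520): rpm ← 2520
adjust_throttle(+1557): rpm ← 2520 +1557 = 4077
adjust_airspeed(+11.88): V ← 36.59 +11.88 = 48.47 m/s
final state: V = 48.47 m/s, rpm = 4077 → n = rpm/60 = 67.950000 rev/s
J = V / (n·D) = 48.47 / (67.950000 × 2.148) = 0.332085
regime bands: climb J<0.5482 | cruise [0.5482, 1.0964) | windmill J≥1.0964
J = 0.3321 → climb

J = 0.3321, regime = climb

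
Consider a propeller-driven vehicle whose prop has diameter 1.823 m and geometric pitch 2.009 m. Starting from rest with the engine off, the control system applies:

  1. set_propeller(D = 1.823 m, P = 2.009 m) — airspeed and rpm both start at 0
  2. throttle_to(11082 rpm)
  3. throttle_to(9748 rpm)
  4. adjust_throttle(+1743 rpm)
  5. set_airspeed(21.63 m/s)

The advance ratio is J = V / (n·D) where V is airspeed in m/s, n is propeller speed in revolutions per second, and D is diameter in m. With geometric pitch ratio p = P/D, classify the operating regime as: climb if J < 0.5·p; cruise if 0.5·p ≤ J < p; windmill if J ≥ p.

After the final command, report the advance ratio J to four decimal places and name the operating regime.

set_propeller: D = 1.823 m, P = 2.009 m (p = P/D = 1.102030); state ← (V=0, rpm=0)
throttle_to(11082): rpm ← 11082
throttle_to(9748): rpm ← 9748
adjust_throttle(+1743): rpm ← 9748 +1743 = 11491
set_airspeed(21.63): V ← 21.63 m/s
final state: V = 21.63 m/s, rpm = 11491 → n = rpm/60 = 191.516667 rev/s
J = V / (n·D) = 21.63 / (191.516667 × 1.823) = 0.061953
regime bands: climb J<0.5510 | cruise [0.5510, 1.1020) | windmill J≥1.1020
J = 0.0620 → climb

J = 0.0620, regime = climb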